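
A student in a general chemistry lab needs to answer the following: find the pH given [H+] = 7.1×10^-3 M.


pH = -log10([H+]) = -log10(7.1×10^-3)
= 3 - log10(7.1)
= 3 - 0.85
= 2.15

2.15


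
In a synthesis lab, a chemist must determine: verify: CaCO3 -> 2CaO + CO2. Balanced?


Equation: CaCO3 -> 2CaO + CO2
Check atoms: C: 1=1, Ca: 1≠2, O: 3≠4
Not balanced

No, not balanced


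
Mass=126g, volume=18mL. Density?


ρ = mass/volume
= 126/18
= 7.0 g/mL

7.0 g/mL


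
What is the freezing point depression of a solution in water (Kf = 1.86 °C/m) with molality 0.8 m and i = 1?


ΔTf = Kf × m × i
= 1.86 × 0.8 × 1
= 1.488 °C

1.488 °C


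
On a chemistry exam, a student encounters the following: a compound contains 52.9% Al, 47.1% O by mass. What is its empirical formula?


Assume 100 g sample. Moles of each element:
  Al: 52.9/26.98 = 1.961 mol
  O: 47.1/16.0 = 2.944 mol
Divide by smallest (1.961):
  Al: 1.961/1.961 = 1.0
  O: 2.944/1.961 = 1.5
Multiply all ratios by 2 to obtain whole numbers.
Empirical formula: Al2O3

Al2O3


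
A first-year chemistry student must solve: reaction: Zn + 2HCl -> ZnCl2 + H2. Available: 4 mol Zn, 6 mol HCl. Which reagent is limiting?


Mole ratio available / coefficient:
  Zn: 4/1 = 4.000
  HCl: 6/2 = 3.000
Smaller ratio is limiting.

HCl


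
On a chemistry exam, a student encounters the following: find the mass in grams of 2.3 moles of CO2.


M(CO2) = 44.01 g/mol
mass = n × M = 2.3 × 44.01 = 101.22 g

101.22 g


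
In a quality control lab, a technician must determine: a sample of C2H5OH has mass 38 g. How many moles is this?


M(C2H5OH) = 46.07 g/mol
n = mass/M = 38/46.07 = 0.8248 mol

0.8248 mol


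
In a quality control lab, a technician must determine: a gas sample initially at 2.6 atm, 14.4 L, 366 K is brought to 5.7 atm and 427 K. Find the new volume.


P1V1/T1 = P2V2/T2
V2 = P1V1T2/(T1P2)
= 2.6×14.4×427/(366×5.7)
= 7.663 L

7.663 L


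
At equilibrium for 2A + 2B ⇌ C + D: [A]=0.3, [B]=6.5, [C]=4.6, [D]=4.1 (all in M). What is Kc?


Kc = [C][D]/([A]^2[B]^2)
= (4.6^1 × 4.1^1)/(0.3^2 × 6.5^2)
= 18.86/3.8025
= 4.960

4.960


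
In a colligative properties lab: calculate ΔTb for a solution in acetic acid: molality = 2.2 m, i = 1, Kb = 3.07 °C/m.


ΔTb = Kb × m × i
= 3.07 × 2.2 × 1
= 6.754 °C

6.754 °C


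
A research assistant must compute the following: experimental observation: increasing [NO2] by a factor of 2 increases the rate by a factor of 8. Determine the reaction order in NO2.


rate ∝ [NO2]^n
2^n = 8 → n = 3
Order in NO2: 3

3


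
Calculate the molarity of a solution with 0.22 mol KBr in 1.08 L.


M = n/V = 0.22/1.08 = 0.204 mol/L

0.204 M


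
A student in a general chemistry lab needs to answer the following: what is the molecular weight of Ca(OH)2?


M(Ca(OH)2) = 1×40.08 + 2×16.0 + 2×1.008
= 40.08 + 32.0 + 2.02
= 74.1 g/mol

74.1 g/mol


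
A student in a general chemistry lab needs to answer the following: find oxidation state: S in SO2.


x + 2(-2) = 0, so x = +4
Oxidation number: +4

+4


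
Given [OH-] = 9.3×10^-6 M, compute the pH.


pOH = -log10([OH-]) = -log10(9.3×10^-6)
= 6 - log10(9.3) = 5.03
pH = 14 - pOH = 14 - 5.03 = 8.97

8.97


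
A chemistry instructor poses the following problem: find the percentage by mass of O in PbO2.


M(PbO2) = 1×207.2 + 2×16.0 = 239.20 g/mol
Mass of O = 2 × 16.0 = 32.00 g/mol
% O = 32.00/239.20 × 100 = 13.38%

13.38%


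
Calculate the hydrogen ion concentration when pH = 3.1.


[H+] = 10^(-pH) = 10^(-3.1)
= 7.94×10^-4 M

7.94×10^-4 M


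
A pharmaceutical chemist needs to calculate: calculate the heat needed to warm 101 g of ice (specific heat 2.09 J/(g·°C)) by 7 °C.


q = mcΔT = 101 × 2.09 × 7
= 1477.63 J

1477.63 J


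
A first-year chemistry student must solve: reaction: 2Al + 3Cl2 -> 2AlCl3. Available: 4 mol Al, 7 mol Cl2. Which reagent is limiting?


Mole ratio available / coefficient:
  Al: 4/2 = 2.000
  Cl2: 7/3 = 2.333
Smaller ratio is limiting.

Al


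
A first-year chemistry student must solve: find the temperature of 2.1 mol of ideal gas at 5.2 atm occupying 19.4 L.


PV = nRT  (R = 0.08206 L·atm/(mol·K))
T = PV/(nR) = 5.2×19.4/(2.1×0.08206)
= 100.88/0.172326
= 585.40 K

585.40 K


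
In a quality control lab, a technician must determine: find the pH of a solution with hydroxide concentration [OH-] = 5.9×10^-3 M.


pOH = -log10([OH-]) = -log10(5.9×10^-3)
= 3 - log10(5.9) = 2.23
pH = 14 - pOH = 14 - 2.23 = 11.77

11.77


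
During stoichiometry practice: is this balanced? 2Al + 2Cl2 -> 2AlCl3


Equation: 2Al + 2Cl2 -> 2AlCl3
Check atoms: Al: 2=2, Cl: 4≠6
Not balanced

No, not balanced


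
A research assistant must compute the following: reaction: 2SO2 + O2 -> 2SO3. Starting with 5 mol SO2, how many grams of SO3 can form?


Mole ratio SO3:SO2 = 2:2
n(SO3) = 5 × 2/2 = 5.000 mol
mass = 5.000 × 80.07 = 400.35 g

400.35 g


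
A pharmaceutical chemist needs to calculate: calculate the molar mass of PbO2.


M(PbO2) = 1×207.2 + 2×16.0
= 207.2 + 32.0
= 239.2 g/mol

239.2 g/mol


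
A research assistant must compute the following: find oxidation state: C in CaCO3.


(+2) + x + 3(-2) = 0, so x = +4
Oxidation number: +4

+4


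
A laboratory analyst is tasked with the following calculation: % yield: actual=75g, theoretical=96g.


% yield = actual/theoretical × 100
= 75/96 × 100
= 78.12%

78.12%


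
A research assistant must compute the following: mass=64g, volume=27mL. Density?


ρ = mass/volume
= 64/27
= 2.37 g/mL

2.37 g/mL


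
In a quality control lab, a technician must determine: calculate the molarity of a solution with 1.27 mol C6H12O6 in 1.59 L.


M = n/V = 1.27/1.59 = 0.799 mol/L

0.799 M


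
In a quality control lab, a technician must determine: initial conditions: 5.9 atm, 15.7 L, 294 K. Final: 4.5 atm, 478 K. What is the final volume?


P1V1/T1 = P2V2/T2
V2 = P1V1T2/(T1P2)
= 5.9×15.7×478/(294×4.5)
= 33.467 L

33.467 L


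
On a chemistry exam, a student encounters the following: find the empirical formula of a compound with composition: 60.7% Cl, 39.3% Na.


Assume 100 g sample. Moles of each element:
  Cl: 60.7/35.45 = 1.712 mol
  Na: 39.3/22.99 = 1.709 mol
Divide by smallest (1.709):
  Cl: 1.712/1.709 = 1.0
  Na: 1.709/1.709 = 1.0
Empirical formula: NaCl

NaCl


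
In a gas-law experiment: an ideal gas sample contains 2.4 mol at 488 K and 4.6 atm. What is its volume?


PV = nRT  (R = 0.08206 L·atm/(mol·K))
V = nRT/P = 2.4×0.08206×488/4.6
= 20.893 L

20.893 L


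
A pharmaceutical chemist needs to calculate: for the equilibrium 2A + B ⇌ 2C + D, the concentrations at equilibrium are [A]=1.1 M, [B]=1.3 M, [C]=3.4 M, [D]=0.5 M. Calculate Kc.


Kc = [C]^2[D]/([A]^2[B])
= (3.4^2 × 0.5^1)/(1.1^2 × 1.3^1)
= 5.78/1.573
= 3.675

3.675


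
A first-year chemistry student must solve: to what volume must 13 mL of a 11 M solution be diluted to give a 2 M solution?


C1V1 = C2V2
11 × 13 = 2 × V2
V2 = 143/2 = 71.5 mL

71.5 mL


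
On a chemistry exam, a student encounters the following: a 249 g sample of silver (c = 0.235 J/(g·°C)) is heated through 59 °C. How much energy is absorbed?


q = mcΔT = 249 × 0.235 × 59
= 3452.39 J

3452.39 J


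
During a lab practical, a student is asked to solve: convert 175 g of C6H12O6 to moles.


M(C6H12O6) = 180.16 g/mol
n = mass/M = 175/180.16 = 0.9714 mol

0.9714 mol


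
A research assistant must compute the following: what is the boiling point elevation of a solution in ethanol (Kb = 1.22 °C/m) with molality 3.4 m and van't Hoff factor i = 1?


ΔTb = Kb × m × i
= 1.22 × 3.4 × 1
= 4.148 °C

4.148 °C


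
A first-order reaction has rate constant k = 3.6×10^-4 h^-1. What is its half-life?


t½ = ln2/k = 0.693147/(3.6×10^-4 h^-1)
= 1925 h

1925 h


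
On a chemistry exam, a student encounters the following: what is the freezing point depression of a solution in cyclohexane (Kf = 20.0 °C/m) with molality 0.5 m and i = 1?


ΔTf = Kf × m × i
= 20.0 × 0.5 × 1
= 10.0 °C

10.0 °C


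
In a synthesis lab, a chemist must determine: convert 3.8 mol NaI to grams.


M(NaI) = 149.89 g/mol
mass = n × M = 3.8 × 149.89 = 569.58 g

569.58 g


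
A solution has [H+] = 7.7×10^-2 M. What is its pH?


pH = -log10([H+]) = -log10(7.7×10^-2)
= 2 - log10(7.7)
= 2 - 0.89
= 1.11

1.11


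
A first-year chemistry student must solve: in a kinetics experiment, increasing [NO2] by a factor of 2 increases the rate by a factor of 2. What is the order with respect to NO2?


rate ∝ [NO2]^n
2^n = 2 → n = 1
Order in NO2: 1

1


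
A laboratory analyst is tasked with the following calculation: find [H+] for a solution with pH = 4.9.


[H+] = 10^(-pH) = 10^(-4.9)
= 1.26×10^-5 M

1.26×10^-5 M


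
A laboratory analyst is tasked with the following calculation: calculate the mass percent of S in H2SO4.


M(H2SO4) = 2×1.008 + 1×32.07 + 4×16.0 = 98.086 g/mol
Mass of S = 1 × 32.07 = 32.07 g/mol
% S = 32.07/98.086 × 100 = 32.70%

32.70%


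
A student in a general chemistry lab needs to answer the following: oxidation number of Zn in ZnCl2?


Zn is +2
Oxidation number: +2

+2


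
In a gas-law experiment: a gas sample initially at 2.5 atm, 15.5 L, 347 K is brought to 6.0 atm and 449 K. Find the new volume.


P1V1/T1 = P2V2/T2
V2 = P1V1T2/(T1P2)
= 2.5×15.5×449/(347×6.0)
= 8.357 L

8.357 L


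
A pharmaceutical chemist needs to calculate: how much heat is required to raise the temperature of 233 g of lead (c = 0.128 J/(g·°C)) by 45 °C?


q = mcΔT = 233 × 0.128 × 45
= 1342.08 J

1342.08 J


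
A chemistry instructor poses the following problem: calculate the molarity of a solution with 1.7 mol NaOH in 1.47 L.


M = n/V = 1.7/1.47 = 1.156 mol/L

1.156 M


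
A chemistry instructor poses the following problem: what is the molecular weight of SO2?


M(SO2) = 1×32.07 + 2×16.0
= 32.07 + 32.0
= 64.07 g/mol

64.07 g/mol


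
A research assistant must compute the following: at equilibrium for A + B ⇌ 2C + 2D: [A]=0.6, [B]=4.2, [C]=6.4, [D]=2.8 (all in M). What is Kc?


Kc = [C]^2[D]^2/([A][B])
= (6.4^2 × 2.8^2)/(0.6^1 × 4.2^1)
= 321.1264/2.52
= 127.4

127.4


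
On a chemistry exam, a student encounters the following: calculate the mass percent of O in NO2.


M(NO2) = 1×14.01 + 2×16.0 = 46.01 g/mol
Mass of O = 2 × 16.0 = 32.00 g/mol
% O = 32.00/46.01 × 100 = 69.55%

69.55%


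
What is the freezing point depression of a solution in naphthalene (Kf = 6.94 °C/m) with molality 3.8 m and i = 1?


ΔTf = Kf × m × i
= 6.94 × 3.8 × 1
= 26.372 °C

26.372 °C


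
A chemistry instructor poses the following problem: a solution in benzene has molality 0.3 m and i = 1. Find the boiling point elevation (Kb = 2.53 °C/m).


ΔTb = Kb × m × i
= 2.53 × 0.3 × 1
= 0.759 °C

0.759 °C


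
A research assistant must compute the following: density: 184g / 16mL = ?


ρ = mass/volume
= 184/16
= 11.5 g/mL

11.5 g/mL


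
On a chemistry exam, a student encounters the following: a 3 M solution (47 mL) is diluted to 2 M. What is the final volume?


C1V1 = C2V2
3 × 47 = 2 × V2
V2 = 141/2 = 70.5 mL

70.5 mL


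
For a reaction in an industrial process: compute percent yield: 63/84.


% yield = actual/theoretical × 100
= 63/84 × 100
= 75.0%

75.0%


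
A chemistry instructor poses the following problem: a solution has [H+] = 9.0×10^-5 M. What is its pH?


pH = -log10([H+]) = -log10(9.0×10^-5)
= 5 - log10(9.0)
= 5 - 0.95
= 4.05

4.05


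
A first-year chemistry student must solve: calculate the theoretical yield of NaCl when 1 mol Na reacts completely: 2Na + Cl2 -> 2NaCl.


Mole ratio NaCl:Na = 2:2
n(NaCl) = 1 × 2/2 = 1.000 mol
mass = 1.000 × 58.44 = 58.44 g

58.44 g


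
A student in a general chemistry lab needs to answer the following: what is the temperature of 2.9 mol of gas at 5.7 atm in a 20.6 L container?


PV = nRT  (R = 0.08206 L·atm/(mol·K))
T = PV/(nR) = 5.7×20.6/(2.9×0.08206)
= 117.42/0.237974
= 493.42 K

493.42 K


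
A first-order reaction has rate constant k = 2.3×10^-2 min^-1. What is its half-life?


t½ = ln2/k = 0.693147/(2.3×10^-2 min^-1)
= 30.14 min

30.14 min


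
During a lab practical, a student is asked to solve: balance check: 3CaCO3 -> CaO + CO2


Equation: 3CaCO3 -> CaO + CO2
Check atoms: C: 3≠1, Ca: 3≠1, O: 9≠3
Not balanced

No, not balanced


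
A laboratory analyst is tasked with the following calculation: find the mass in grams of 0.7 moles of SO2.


M(SO2) = 64.07 g/mol
mass = n × M = 0.7 × 64.07 = 44.85 g

44.85 g


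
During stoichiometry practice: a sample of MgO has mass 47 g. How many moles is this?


M(MgO) = 40.31 g/mol
n = mass/M = 47/40.31 = 1.166 mol

1.166 mol


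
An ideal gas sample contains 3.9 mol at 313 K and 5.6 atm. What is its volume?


PV = nRT  (R = 0.08206 L·atm/(mol·K))
V = nRT/P = 3.9×0.08206×313/5.6
= 17.888 L

17.888 L


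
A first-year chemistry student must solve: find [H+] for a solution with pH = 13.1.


[H+] = 10^(-pH) = 10^(-13.1)
= 7.94×10^-14 M

7.94×10^-14 M


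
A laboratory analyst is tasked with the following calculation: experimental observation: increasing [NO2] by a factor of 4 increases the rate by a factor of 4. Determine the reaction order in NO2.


rate ∝ [NO2]^n
4^n = 4 → n = 1
Order in NO2: 1

1


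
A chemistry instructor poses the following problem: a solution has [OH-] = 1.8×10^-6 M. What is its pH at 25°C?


pOH = -log10([OH-]) = -log10(1.8×10^-6)
= 6 - log10(1.8) = 5.74
pH = 14 - pOH = 14 - 5.74 = 8.26

8.26


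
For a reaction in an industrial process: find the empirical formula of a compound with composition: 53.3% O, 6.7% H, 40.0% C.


Assume 100 g sample. Moles of each element:
  O: 53.3/16.0 = 3.331 mol
  H: 6.7/1.008 = 6.647 mol
  C: 40.0/12.01 = 3.331 mol
Divide by smallest (3.331):
  O: 3.331/3.331 = 1.0
  H: 6.647/3.331 = 2.0
  C: 3.331/3.331 = 1.0
Empirical formula: CH2O

CH2O


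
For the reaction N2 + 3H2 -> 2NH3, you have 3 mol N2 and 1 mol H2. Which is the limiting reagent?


Mole ratio available / coefficient:
  N2: 3/1 = 3.000
  H2: 1/3 = 0.333
Smaller ratio is limiting.

H2


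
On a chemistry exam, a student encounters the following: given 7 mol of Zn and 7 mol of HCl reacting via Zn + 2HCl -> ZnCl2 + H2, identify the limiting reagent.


Mole ratio available / coefficient:
  Zn: 7/1 = 7.000
  HCl: 7/2 = 3.500
Smaller ratio is limiting.

HCl


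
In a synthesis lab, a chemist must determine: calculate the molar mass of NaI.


M(NaI) = 1×22.99 + 1×126.9
= 22.99 + 126.9
= 149.89 g/mol

149.89 g/mol


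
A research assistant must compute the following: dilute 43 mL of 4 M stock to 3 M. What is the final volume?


C1V1 = C2V2
4 × 43 = 3 × V2
V2 = 172/3 = 57.33 mL

57.33 mL


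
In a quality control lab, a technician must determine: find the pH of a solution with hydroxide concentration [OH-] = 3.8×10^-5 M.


pOH = -log10([OH-]) = -log10(3.8×10^-5)
= 5 - log10(3.8) = 4.42
pH = 14 - pOH = 14 - 4.42 = 9.58

9.58


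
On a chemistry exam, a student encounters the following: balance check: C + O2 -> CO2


Equation: C + O2 -> CO2
Check atoms: C: 1=1, O: 2=2
Balanced

Yes, balanced


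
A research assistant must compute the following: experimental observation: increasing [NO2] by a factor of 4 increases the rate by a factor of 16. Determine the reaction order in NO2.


rate ∝ [NO2]^n
4^n = 16 → n = 2
Order in NO2: 2

2


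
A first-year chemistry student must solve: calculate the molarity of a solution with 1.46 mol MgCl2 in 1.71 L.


M = n/V = 1.46/1.71 = 0.854 mol/L

0.854 M


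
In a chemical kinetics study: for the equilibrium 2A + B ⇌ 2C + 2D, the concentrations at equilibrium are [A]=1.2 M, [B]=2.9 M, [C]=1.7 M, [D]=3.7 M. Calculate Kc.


Kc = [C]^2[D]^2/([A]^2[B])
= (1.7^2 × 3.7^2)/(1.2^2 × 2.9^1)
= 39.5641/4.176
= 9.474

9.474


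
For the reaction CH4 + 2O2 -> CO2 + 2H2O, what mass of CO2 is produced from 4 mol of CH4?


Mole ratio CO2:CH4 = 1:1
n(CO2) = 4 × 1/1 = 4.000 mol
mass = 4.000 × 44.01 = 176.04 g

176.04 g


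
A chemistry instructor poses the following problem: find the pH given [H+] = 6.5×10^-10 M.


pH = -log10([H+]) = -log10(6.5×10^-10)
= 10 - log10(6.5)
= 10 - 0.81
= 9.19

9.19


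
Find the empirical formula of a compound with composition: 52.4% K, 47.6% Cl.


Assume 100 g sample. Moles of each element:
  K: 52.4/39.1 = 1.34 mol
  Cl: 47.6/35.45 = 1.343 mol
Divide by smallest (1.34):
  K: 1.34/1.34 = 1.0
  Cl: 1.343/1.34 = 1.0
Empirical formula: KCl

KCl


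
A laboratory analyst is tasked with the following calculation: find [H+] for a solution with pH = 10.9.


[H+] = 10^(-pH) = 10^(-10.9)
= 1.26×10^-11 M

1.26×10^-11 M


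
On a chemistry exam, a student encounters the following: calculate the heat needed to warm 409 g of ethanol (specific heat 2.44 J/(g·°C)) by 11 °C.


q = mcΔT = 409 × 2.44 × 11
= 10977.56 J

10977.56 J


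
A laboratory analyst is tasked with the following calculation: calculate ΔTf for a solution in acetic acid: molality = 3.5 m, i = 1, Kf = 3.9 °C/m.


ΔTf = Kf × m × i
= 3.9 × 3.5 × 1
= 13.65 °C

13.65 °C


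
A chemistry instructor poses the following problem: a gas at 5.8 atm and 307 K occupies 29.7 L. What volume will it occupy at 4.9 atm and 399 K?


P1V1/T1 = P2V2/T2
V2 = P1V1T2/(T1P2)
= 5.8×29.7×399/(307×4.9)
= 45.69 L

45.69 L


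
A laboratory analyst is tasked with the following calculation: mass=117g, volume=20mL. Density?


ρ = mass/volume
= 117/20
= 5.85 g/mL

5.85 g/mL


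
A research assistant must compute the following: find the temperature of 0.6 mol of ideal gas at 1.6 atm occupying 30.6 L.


PV = nRT  (R = 0.08206 L·atm/(mol·K))
T = PV/(nR) = 1.6×30.6/(0.6×0.08206)
= 48.96/0.049236
= 994.39 K

994.39 K


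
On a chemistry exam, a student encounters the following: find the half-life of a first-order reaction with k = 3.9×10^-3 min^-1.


t½ = ln2/k = 0.693147/(3.9×10^-3 min^-1)
= 177.7 min

177.7 min


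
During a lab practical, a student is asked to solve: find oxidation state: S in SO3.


x + 3(-2) = 0, so x = +6
Oxidation number: +6

+6


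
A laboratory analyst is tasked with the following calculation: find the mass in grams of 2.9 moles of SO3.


M(SO3) = 80.07 g/mol
mass = n × M = 2.9 × 80.07 = 232.20 g

232.20 g


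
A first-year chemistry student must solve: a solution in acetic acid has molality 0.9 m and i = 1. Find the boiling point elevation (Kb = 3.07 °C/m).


ΔTb = Kb × m × i
= 3.07 × 0.9 × 1
= 2.763 °C

2.763 °C


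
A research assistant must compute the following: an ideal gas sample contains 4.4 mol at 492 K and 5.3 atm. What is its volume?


PV = nRT  (R = 0.08206 L·atm/(mol·K))
V = nRT/P = 4.4×0.08206×492/5.3
= 33.518 L

33.518 L


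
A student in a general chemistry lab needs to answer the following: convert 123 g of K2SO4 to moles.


M(K2SO4) = 174.27 g/mol
n = mass/M = 123/174.27 = 0.7058 mol

0.7058 mol


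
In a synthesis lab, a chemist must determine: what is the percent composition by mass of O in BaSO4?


M(BaSO4) = 1×137.33 + 1×32.07 + 4×16.0 = 233.40 g/mol
Mass of O = 4 × 16.0 = 64.00 g/mol
% O = 64.00/233.40 × 100 = 27.42%

27.42%


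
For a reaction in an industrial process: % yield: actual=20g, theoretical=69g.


% yield = actual/theoretical × 100
= 20/69 × 100
= 28.99%

28.99%


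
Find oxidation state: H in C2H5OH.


H is +1 with nonmetals
Oxidation number: +1

+1


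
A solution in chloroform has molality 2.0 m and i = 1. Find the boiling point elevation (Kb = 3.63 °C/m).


ΔTb = Kb × m × i
= 3.63 × 2.0 × 1
= 7.26 °C

7.26 °C


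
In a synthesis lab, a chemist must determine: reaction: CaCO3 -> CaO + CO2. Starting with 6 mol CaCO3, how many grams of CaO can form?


Mole ratio CaO:CaCO3 = 1:1
n(CaO) = 6 × 1/1 = 6.000 mol
mass = 6.000 × 56.08 = 336.48 g

336.48 g


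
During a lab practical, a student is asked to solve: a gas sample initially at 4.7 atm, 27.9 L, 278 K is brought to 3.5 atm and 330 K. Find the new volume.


P1V1/T1 = P2V2/T2
V2 = P1V1T2/(T1P2)
= 4.7×27.9×330/(278×3.5)
= 44.474 L

44.474 L


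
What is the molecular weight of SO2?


M(SO2) = 1×32.07 + 2×16.0
= 32.07 + 32.0
= 64.07 g/mol

64.07 g/mol


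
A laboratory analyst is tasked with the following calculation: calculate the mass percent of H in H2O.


M(H2O) = 2×1.008 + 1×16.0 = 18.016 g/mol
Mass of H = 2 × 1.008 = 2.016 g/mol
% H = 2.016/18.016 × 100 = 11.19%

11.19%


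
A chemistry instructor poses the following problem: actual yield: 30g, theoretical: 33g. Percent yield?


% yield = actual/theoretical × 100
= 30/33 × 100
= 90.91%

90.91%


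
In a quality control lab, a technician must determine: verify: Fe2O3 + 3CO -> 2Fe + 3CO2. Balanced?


Equation: Fe2O3 + 3CO -> 2Fe + 3CO2
Check atoms: C: 3=3, Fe: 2=2, O: 6=6
Balanced

Yes, balanced


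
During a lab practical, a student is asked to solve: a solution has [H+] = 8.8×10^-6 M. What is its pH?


pH = -log10([H+]) = -log10(8.8×10^-6)
= 6 - log10(8.8)
= 6 - 0.94
= 5.06

5.06


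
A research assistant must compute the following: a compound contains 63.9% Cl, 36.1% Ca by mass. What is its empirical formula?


Assume 100 g sample. Moles of each element:
  Cl: 63.9/35.45 = 1.803 mol
  Ca: 36.1/40.08 = 0.901 mol
Divide by smallest (0.901):
  Cl: 1.803/0.901 = 2.0
  Ca: 0.901/0.901 = 1.0
Empirical formula: CaCl2

CaCl2


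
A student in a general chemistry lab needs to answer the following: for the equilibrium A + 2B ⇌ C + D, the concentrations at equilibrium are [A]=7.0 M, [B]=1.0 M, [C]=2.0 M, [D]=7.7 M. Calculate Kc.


Kc = [C][D]/([A][B]^2)
= (2.0^1 × 7.7^1)/(7.0^1 × 1.0^2)
= 15.4/7
= 2.200

2.200


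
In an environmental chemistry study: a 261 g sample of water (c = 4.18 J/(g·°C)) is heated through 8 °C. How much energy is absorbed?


q = mcΔT = 261 × 4.18 × 8
= 8727.84 J

8727.84 J


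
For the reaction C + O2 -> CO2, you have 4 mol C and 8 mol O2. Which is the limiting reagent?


Mole ratio available / coefficient:
  C: 4/1 = 4.000
  O2: 8/1 = 8.000
Smaller ratio is limiting.

C


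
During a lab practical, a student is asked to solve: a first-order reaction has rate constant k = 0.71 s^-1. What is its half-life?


t½ = ln2/k = 0.693147/(0.71 s^-1)
= 0.9763 s

0.9763 s


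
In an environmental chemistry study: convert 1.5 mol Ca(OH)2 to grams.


M(Ca(OH)2) = 74.1 g/mol
mass = n × M = 1.5 × 74.1 = 111.15 g

111.15 g


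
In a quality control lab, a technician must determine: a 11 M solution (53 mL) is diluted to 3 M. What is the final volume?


C1V1 = C2V2
11 × 53 = 3 × V2
V2 = 583/3 = 194.33 mL

194.33 mL


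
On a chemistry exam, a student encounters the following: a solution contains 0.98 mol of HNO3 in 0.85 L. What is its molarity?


M = n/V = 0.98/0.85 = 1.153 mol/L

1.153 M


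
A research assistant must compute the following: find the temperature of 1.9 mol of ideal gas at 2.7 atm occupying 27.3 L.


PV = nRT  (R = 0.08206 L·atm/(mol·K))
T = PV/(nR) = 2.7×27.3/(1.9×0.08206)
= 73.71/0.155914
= 472.76 K

472.76 K


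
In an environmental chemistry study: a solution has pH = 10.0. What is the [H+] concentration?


[H+] = 10^(-pH) = 10^(-10.0)
= 1.0×10^-10 M

1.0×10^-10 M


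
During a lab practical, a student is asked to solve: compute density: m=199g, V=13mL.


ρ = mass/volume
= 199/13
= 15.308 g/mL

15.308 g/mL


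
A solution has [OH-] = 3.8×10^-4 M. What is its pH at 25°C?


pOH = -log10([OH-]) = -log10(3.8×10^-4)
= 4 - log10(3.8) = 3.42
pH = 14 - pOH = 14 - 3.42 = 10.58

10.58


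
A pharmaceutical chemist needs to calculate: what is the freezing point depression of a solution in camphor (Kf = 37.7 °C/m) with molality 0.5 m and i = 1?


ΔTf = Kf × m × i
= 37.7 × 0.5 × 1
= 18.85 °C

18.85 °C


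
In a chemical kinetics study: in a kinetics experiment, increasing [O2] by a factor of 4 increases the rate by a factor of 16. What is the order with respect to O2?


rate ∝ [O2]^n
4^n = 16 → n = 2
Order in O2: 2

2


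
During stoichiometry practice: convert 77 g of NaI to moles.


M(NaI) = 149.89 g/mol
n = mass/M = 77/149.89 = 0.5137 mol

0.5137 mol


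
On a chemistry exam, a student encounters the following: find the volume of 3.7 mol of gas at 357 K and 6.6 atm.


PV = nRT  (R = 0.08206 L·atm/(mol·K))
V = nRT/P = 3.7×0.08206×357/6.6
= 16.423 L

16.423 L


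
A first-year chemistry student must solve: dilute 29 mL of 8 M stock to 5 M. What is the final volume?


C1V1 = C2V2
8 × 29 = 5 × V2
V2 = 232/5 = 46.4 mL

46.4 mL


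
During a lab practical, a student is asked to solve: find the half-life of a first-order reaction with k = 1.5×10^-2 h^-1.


t½ = ln2/k = 0.693147/(1.5×10^-2 h^-1)
= 46.21 h

46.21 h


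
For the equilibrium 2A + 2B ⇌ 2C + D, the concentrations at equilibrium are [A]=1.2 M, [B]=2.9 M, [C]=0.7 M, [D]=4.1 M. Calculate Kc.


Kc = [C]^2[D]/([A]^2[B]^2)
= (0.7^2 × 4.1^1)/(1.2^2 × 2.9^2)
= 2.009/12.1104
= 0.1659

0.1659


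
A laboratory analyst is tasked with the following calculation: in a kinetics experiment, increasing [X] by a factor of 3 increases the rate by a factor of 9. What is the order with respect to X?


rate ∝ [X]^n
3^n = 9 → n = 2
Order in X: 2

2


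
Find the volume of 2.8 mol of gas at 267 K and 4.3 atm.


PV = nRT  (R = 0.08206 L·atm/(mol·K))
V = nRT/P = 2.8×0.08206×267/4.3
= 14.267 L

14.267 L


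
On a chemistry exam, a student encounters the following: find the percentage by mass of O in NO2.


M(NO2) = 1×14.01 + 2×16.0 = 46.01 g/mol
Mass of O = 2 × 16.0 = 32.00 g/mol
% O = 32.00/46.01 × 100 = 69.55%

69.55%


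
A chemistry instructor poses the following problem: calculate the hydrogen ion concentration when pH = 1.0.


[H+] = 10^(-pH) = 10^(-1.0)
= 1.0×10^-1 M

1.0×10^-1 M


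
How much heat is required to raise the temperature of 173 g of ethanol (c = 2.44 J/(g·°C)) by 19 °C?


q = mcΔT = 173 × 2.44 × 19
= 8020.28 J

8020.28 J


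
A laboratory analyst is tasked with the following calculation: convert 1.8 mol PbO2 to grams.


M(PbO2) = 239.2 g/mol
mass = n × M = 1.8 × 239.2 = 430.56 g

430.56 g


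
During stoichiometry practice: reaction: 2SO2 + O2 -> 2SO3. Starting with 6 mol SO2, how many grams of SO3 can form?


Mole ratio SO3:SO2 = 2:2
n(SO3) = 6 × 2/2 = 6.000 mol
mass = 6.000 × 80.07 = 480.42 g

480.42 g


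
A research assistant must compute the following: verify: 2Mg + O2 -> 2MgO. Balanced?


Equation: 2Mg + O2 -> 2MgO
Check atoms: Mg: 2=2, O: 2=2
Balanced

Yes, balanced


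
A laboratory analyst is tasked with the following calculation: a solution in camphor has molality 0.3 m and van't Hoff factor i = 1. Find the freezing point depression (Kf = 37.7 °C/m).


ΔTf = Kf × m × i
= 37.7 × 0.3 × 1
= 11.31 °C

11.31 °C


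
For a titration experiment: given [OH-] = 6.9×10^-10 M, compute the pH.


pOH = -log10([OH-]) = -log10(6.9×10^-10)
= 10 - log10(6.9) = 9.16
pH = 14 - pOH = 14 - 9.16 = 4.84

4.84


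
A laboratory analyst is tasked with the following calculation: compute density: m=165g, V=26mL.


ρ = mass/volume
= 165/26
= 6.346 g/mL

6.346 g/mL


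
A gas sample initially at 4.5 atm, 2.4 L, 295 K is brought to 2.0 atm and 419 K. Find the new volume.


P1V1/T1 = P2V2/T2
V2 = P1V1T2/(T1P2)
= 4.5×2.4×419/(295×2.0)
= 7.67 L

7.67 L


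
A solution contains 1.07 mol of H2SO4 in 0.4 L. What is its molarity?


M = n/V = 1.07/0.4 = 2.675 mol/L

2.675 M


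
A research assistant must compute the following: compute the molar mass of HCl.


M(HCl) = 1×1.008 + 1×35.45
= 1.01 + 35.45
= 36.46 g/mol

36.46 g/mol


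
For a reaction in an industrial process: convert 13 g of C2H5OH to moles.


M(C2H5OH) = 46.07 g/mol
n = mass/M = 13/46.07 = 0.2822 mol

0.2822 mol


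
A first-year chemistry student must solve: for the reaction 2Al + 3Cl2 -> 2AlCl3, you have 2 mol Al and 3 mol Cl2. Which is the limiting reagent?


Mole ratio available / coefficient:
  Al: 2/2 = 1.000
  Cl2: 3/3 = 1.000
Smaller ratio is limiting.

neither (stoichiometric); Al and Cl2 are fully consumed


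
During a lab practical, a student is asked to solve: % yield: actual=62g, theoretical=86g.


% yield = actual/theoretical × 100
= 62/86 × 100
= 72.09%

72.09%


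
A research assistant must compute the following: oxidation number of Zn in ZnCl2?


Zn is +2
Oxidation number: +2

+2


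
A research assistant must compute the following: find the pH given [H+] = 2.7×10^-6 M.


pH = -log10([H+]) = -log10(2.7×10^-6)
= 6 - log10(2.7)
= 6 - 0.43
= 5.57

5.57


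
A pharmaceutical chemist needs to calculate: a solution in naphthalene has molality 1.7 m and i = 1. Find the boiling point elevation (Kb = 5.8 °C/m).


ΔTb = Kb × m × i
= 5.8 × 1.7 × 1
= 9.86 °C

9.86 °C


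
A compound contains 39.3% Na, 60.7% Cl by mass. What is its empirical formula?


Assume 100 g sample. Moles of each element:
  Na: 39.3/22.99 = 1.709 mol
  Cl: 60.7/35.45 = 1.712 mol
Divide by smallest (1.709):
  Na: 1.709/1.709 = 1.0
  Cl: 1.712/1.709 = 1.0
Empirical formula: NaCl

NaCl


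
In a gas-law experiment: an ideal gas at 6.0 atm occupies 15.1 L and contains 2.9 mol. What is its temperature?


PV = nRT  (R = 0.08206 L·atm/(mol·K))
T = PV/(nR) = 6.0×15.1/(2.9×0.08206)
= 90.60/0.237974
= 380.71 K

380.71 K


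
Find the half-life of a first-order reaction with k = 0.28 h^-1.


t½ = ln2/k = 0.693147/(0.28 h^-1)
= 2.476 h

2.476 h


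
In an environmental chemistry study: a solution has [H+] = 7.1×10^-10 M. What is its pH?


pH = -log10([H+]) = -log10(7.1×10^-10)
= 10 - log10(7.1)
= 10 - 0.85
= 9.15

9.15


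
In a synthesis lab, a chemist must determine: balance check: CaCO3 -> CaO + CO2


Equation: CaCO3 -> CaO + CO2
Check atoms: C: 1=1, Ca: 1=1, O: 3=3
Balanced

Yes, balanced


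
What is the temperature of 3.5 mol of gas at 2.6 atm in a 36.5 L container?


PV = nRT  (R = 0.08206 L·atm/(mol·K))
T = PV/(nR) = 2.6×36.5/(3.5×0.08206)
= 94.90/0.287210
= 330.42 K

330.42 K


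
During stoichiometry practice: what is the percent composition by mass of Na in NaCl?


M(NaCl) = 1×22.99 + 1×35.45 = 58.44 g/mol
Mass of Na = 1 × 22.99 = 22.99 g/mol
% Na = 22.99/58.44 × 100 = 39.34%

39.34%


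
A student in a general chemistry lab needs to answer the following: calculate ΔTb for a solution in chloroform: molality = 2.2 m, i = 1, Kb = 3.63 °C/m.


ΔTb = Kb × m × i
= 3.63 × 2.2 × 1
= 7.986 °C

7.986 °C


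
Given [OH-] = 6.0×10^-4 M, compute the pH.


pOH = -log10([OH-]) = -log10(6.0×10^-4)
= 4 - log10(6.0) = 3.22
pH = 14 - pOH = 14 - 3.22 = 10.78

10.78


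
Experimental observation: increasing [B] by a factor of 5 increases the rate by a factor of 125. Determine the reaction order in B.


rate ∝ [B]^n
5^n = 125 → n = 3
Order in B: 3

3


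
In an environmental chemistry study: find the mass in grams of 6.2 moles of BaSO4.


M(BaSO4) = 233.4 g/mol
mass = n × M = 6.2 × 233.4 = 1447.08 g

1447.08 g


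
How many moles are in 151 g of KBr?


M(KBr) = 119.0 g/mol
n = mass/M = 151/119.0 = 1.2689 mol

1.2689 mol


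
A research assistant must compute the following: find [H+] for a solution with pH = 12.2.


[H+] = 10^(-pH) = 10^(-12.2)
= 6.31×10^-13 M

6.31×10^-13 M


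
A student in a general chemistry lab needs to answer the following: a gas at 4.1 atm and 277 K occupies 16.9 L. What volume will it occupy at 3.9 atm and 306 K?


P1V1/T1 = P2V2/T2
V2 = P1V1T2/(T1P2)
= 4.1×16.9×306/(277×3.9)
= 19.627 L

19.627 L


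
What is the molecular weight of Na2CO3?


M(Na2CO3) = 2×22.99 + 1×12.01 + 3×16.0
= 45.98 + 12.01 + 48.0
= 105.99 g/mol

105.99 g/mol


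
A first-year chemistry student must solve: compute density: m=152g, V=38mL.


ρ = mass/volume
= 152/38
= 4.0 g/mL

4.0 g/mL


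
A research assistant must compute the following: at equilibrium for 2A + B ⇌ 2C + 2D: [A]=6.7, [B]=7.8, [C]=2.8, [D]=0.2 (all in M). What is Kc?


Kc = [C]^2[D]^2/([A]^2[B])
= (2.8^2 × 0.2^2)/(6.7^2 × 7.8^1)
= 0.3136/350.142
= 8.956×10^-4

8.956×10^-4


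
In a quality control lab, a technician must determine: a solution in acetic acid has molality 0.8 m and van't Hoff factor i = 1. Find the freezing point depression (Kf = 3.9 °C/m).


ΔTf = Kf × m × i
= 3.9 × 0.8 × 1
= 3.12 °C

3.12 °C


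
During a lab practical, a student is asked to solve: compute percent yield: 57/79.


% yield = actual/theoretical × 100
= 57/79 × 100
= 72.15%

72.15%


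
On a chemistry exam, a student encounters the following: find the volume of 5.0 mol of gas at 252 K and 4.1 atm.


PV = nRT  (R = 0.08206 L·atm/(mol·K))
V = nRT/P = 5.0×0.08206×252/4.1
= 25.218 L

25.218 L


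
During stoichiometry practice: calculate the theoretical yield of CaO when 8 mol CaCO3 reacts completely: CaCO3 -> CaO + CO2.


Mole ratio CaO:CaCO3 = 1:1
n(CaO) = 8 × 1/1 = 8.000 mol
mass = 8.000 × 56.08 = 448.64 g

448.64 g


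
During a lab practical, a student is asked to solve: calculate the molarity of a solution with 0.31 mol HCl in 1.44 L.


M = n/V = 0.31/1.44 = 0.215 mol/L

0.215 M


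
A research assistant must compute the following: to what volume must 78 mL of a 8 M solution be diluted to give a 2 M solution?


C1V1 = C2V2
8 × 78 = 2 × V2
V2 = 624/2 = 312.0 mL

312.0 mL


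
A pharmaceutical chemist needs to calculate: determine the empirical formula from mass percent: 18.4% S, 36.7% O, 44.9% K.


Assume 100 g sample. Moles of each element:
  S: 18.4/32.07 = 0.574 mol
  O: 36.7/16.0 = 2.294 mol
  K: 44.9/39.1 = 1.148 mol
Divide by smallest (0.574):
  S: 0.574/0.574 = 1.0
  O: 2.294/0.574 = 4.0
  K: 1.148/0.574 = 2.0
Empirical formula: K2SO4

K2SO4


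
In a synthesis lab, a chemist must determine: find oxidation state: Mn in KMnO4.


(+1) + x + 4(-2) = 0, so x = +7
Oxidation number: +7

+7


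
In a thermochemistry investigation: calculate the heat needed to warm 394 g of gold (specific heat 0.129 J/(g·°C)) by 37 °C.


q = mcΔT = 394 × 0.129 × 37
= 1880.56 J

1880.56 J


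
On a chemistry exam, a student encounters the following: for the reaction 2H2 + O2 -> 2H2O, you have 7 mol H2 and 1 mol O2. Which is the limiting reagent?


Mole ratio available / coefficient:
  H2: 7/2 = 3.500
  O2: 1/1 = 1.000
Smaller ratio is limiting.

O2


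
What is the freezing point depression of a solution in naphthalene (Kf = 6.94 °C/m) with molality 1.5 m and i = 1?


ΔTf = Kf × m × i
= 6.94 × 1.5 × 1
= 10.41 °C

10.41 °C


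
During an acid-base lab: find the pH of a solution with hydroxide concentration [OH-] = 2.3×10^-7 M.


pOH = -log10([OH-]) = -log10(2.3×10^-7)
= 7 - log10(2.3) = 6.64
pH = 14 - pOH = 14 - 6.64 = 7.36

7.36


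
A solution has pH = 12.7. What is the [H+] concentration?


[H+] = 10^(-pH) = 10^(-12.7)
= 2.0×10^-13 M

2.0×10^-13 M


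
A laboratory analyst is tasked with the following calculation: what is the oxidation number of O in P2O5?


O is usually -2
Oxidation number: -2

-2


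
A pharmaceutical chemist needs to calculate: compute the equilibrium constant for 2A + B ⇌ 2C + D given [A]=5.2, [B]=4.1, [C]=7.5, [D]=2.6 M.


Kc = [C]^2[D]/([A]^2[B])
= (7.5^2 × 2.6^1)/(5.2^2 × 4.1^1)
= 146.25/110.864
= 1.319

1.319


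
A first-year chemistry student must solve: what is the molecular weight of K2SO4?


M(K2SO4) = 2×39.1 + 1×32.07 + 4×16.0
= 78.2 + 32.07 + 64.0
= 174.27 g/mol

174.27 g/mol


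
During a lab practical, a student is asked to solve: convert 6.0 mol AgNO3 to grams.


M(AgNO3) = 169.88 g/mol
mass = n × M = 6.0 × 169.88 = 1019.28 g

1019.28 g


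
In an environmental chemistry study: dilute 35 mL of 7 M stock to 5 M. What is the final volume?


C1V1 = C2V2
7 × 35 = 5 × V2
V2 = 245/5 = 49.0 mL

49.0 mL


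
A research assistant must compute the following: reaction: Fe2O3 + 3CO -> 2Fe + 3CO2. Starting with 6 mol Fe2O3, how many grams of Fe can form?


Mole ratio Fe:Fe2O3 = 2:1
n(Fe) = 6 × 2/1 = 12.000 mol
mass = 12.000 × 55.85 = 670.2 g

670.2 g


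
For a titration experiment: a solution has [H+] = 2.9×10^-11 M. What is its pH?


pH = -log10([H+]) = -log10(2.9×10^-11)
= 11 - log10(2.9)
= 11 - 0.46
= 10.54

10.54


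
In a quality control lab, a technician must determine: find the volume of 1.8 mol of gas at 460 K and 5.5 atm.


PV = nRT  (R = 0.08206 L·atm/(mol·K))
V = nRT/P = 1.8×0.08206×460/5.5
= 12.354 L

12.354 L


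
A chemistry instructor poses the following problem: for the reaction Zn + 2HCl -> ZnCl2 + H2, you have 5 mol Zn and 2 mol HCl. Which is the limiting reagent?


Mole ratio available / coefficient:
  Zn: 5/1 = 5.000
  HCl: 2/2 = 1.000
Smaller ratio is limiting.

HCl


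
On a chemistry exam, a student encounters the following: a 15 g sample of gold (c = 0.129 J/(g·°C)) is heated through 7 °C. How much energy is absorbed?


q = mcΔT = 15 × 0.129 × 7
= 13.55 J

13.55 J


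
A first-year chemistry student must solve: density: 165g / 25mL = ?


ρ = mass/volume
= 165/25
= 6.6 g/mL

6.6 g/mL


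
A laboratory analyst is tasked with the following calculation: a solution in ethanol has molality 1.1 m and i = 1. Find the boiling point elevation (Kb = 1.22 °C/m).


ΔTb = Kb × m × i
= 1.22 × 1.1 × 1
= 1.342 °C

1.342 °C


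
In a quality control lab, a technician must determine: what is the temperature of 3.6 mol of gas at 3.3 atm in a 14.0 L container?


PV = nRT  (R = 0.08206 L·atm/(mol·K))
T = PV/(nR) = 3.3×14.0/(3.6×0.08206)
= 46.20/0.295416
= 156.39 K

156.39 K


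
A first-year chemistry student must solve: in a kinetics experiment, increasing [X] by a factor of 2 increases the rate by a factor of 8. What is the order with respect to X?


rate ∝ [X]^n
2^n = 8 → n = 3
Order in X: 3

3


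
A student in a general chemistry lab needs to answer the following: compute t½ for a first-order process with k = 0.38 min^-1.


t½ = ln2/k = 0.693147/(0.38 min^-1)
= 1.824 min

1.824 min


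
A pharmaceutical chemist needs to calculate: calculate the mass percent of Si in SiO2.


M(SiO2) = 1×28.09 + 2×16.0 = 60.09 g/mol
Mass of Si = 1 × 28.09 = 28.09 g/mol
% Si = 28.09/60.09 × 100 = 46.75%

46.75%


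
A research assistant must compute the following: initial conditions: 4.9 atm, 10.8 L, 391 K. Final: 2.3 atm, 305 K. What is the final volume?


P1V1/T1 = P2V2/T2
V2 = P1V1T2/(T1P2)
= 4.9×10.8×305/(391×2.3)
= 17.948 L

17.948 L


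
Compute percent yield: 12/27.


% yield = actual/theoretical × 100
= 12/27 × 100
= 44.44%

44.44%


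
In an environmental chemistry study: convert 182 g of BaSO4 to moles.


M(BaSO4) = 233.4 g/mol
n = mass/M = 182/233.4 = 0.7798 mol

0.7798 mol


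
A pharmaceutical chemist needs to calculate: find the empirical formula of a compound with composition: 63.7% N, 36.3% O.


Assume 100 g sample. Moles of each element:
  N: 63.7/14.01 = 4.547 mol
  O: 36.3/16.0 = 2.269 mol
Divide by smallest (2.269):
  N: 4.547/2.269 = 2.0
  O: 2.269/2.269 = 1.0
Empirical formula: N2O

N2O
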